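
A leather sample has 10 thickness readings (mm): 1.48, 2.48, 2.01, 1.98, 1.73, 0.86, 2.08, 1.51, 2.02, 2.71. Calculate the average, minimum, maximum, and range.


Average = 1.89 mm
Min = 0.86 mm
Max = 2.71 mm
Range = 1.85 mm

Sum = 18.86
Average = 18.86 / 10 = 1.89 mm
Minimum = 0.86 mm
Maximum = 2.71 mm
Range = 2.71 - 0.86 = 1.85 mm


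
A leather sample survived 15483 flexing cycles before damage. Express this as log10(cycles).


log10(15483) = 4.19


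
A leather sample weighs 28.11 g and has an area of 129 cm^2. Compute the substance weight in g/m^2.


Substance weight = mass / area x 10000
SW = 28.11 / 129 x 10000
SW = 2179.1 g/m^2


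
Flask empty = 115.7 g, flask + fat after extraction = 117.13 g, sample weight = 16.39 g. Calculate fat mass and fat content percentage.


Fat mass = 1.43 g
Fat content = 8.7%


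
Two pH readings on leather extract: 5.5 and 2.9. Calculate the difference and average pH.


Difference = 2.6
Average pH = 4.20

Difference = |5.5 - 2.9| = 2.6
Average = (5.5 + 2.9) / 2 = 4.20


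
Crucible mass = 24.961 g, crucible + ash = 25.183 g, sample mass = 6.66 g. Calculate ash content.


Ash mass = 0.222 g
Ash content = 3.33%

Ash mass = 25.183 - 24.961 = 0.222 g
Ash% = 0.222 / 6.66 x 100 = 3.33%


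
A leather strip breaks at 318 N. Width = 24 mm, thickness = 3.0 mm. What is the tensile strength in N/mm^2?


Cross-sectional area = 24 x 3.0 = 72.0 mm^2
Tensile strength = 318 / 72.0 = 4.42 N/mm^2


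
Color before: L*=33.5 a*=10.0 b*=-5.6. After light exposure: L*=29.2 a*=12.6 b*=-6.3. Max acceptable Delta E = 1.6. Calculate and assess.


dL = -4.3, da = 2.6, db = -0.7
dE = sqrt((-4.3)^2 + (2.6)^2 + (-0.7)^2) = 5.07
Max = 1.6
Passes: No


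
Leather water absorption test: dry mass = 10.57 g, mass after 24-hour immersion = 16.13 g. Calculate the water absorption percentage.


Water absorbed = 16.13 - 10.57 = 5.56 g
WA% = 5.56 / 10.57 x 100 = 52.6%


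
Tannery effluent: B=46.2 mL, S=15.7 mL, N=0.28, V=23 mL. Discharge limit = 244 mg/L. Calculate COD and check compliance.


COD = 2970.4 mg/L
Compliant: No

COD = (46.2 - 15.7) x 0.28 x 8000 / 23 = 2970.4 mg/L
Limit: 244 mg/L
Compliant: No


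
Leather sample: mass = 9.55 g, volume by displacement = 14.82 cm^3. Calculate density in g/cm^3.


Density = mass / volume
Density = 9.55 / 14.82 = 0.644 g/cm^3


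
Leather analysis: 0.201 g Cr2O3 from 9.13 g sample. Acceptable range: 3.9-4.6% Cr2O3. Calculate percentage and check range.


Cr2O3% = 0.201 / 9.13 x 100 = 2.20%
Acceptable range: 3.9 to 4.6%
Within range: No


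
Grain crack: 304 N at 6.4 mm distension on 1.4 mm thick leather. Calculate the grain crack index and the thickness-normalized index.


Crack index = 47.5 N/mm
Normalized index = 33.9 N/mm per mm

Crack index = 304 / 6.4 = 47.5 N/mm
Normalized = 47.5 / 1.4 = 33.9 N/mm per mm


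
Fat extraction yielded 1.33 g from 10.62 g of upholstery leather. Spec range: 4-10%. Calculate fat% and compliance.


Fat% = 1.33 / 10.62 x 100 = 12.5%
Spec range: 4-10%
Compliant: No


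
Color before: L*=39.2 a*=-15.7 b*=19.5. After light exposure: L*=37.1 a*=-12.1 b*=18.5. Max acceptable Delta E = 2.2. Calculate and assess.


dL = -2.1, da = 3.6, db = -1.0
dE = sqrt((-2.1)^2 + (3.6)^2 + (-1.0)^2) = 4.29
Max = 2.2
Passes: No


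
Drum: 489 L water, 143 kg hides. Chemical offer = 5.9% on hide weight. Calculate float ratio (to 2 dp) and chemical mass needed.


Float ratio = 489 / 143 = 3.42
Chemical = 143 x 5.9 / 100 = 8.437 kg


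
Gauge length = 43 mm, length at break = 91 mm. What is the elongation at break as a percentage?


111.6%

Extension = 91 - 43 = 48 mm
Elongation = 48 / 43 x 100 = 111.6%


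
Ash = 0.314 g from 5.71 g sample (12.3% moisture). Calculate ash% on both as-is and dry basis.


As-is ash% = 0.314 / 5.71 x 100 = 5.50%
Dry mass = 5.71 x (100 - 12.3) / 100 = 5.00767 g
Dry-basis ash% = 0.314 / 5.00767 x 100 = 6.27%


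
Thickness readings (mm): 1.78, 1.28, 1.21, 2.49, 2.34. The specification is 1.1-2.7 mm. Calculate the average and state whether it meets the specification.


Sum = 9.10
Average = 9.10 / 5 = 1.82 mm
Specification range: 1.1 to 2.7 mm
Within spec: Yes


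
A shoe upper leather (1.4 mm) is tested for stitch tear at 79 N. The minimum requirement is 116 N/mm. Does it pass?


STS = 56.4 N/mm
Passes: No

STS = 79 / 1.4 = 56.4 N/mm
Minimum required: 116 N/mm
Passes: No


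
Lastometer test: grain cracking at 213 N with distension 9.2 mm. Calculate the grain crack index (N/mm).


23.2 N/mm

Grain crack index = force / distension
Index = 213 / 9.2 = 23.2 N/mm


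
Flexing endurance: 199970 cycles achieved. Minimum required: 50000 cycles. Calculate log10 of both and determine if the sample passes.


log10(199970) = 5.30
log10(50000) = 4.70
Passes: Yes


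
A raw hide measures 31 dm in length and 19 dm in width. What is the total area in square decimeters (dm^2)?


589 dm^2


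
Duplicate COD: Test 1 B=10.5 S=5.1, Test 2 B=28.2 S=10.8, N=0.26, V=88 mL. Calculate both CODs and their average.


COD1 = 127.6 mg/L
COD2 = 411.3 mg/L
Average = 269.5 mg/L

COD1 = (10.5 - 5.1) x 0.26 x 8000 / 88 = 127.6 mg/L
COD2 = (28.2 - 10.8) x 0.26 x 8000 / 88 = 411.3 mg/L
Average = (127.6 + 411.3) / 2 = 269.5 mg/L


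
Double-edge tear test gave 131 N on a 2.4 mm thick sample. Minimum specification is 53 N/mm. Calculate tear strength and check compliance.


Tear strength = 131 / 2.4 = 54.6 N/mm
Required minimum = 53 N/mm
Compliant: Yes


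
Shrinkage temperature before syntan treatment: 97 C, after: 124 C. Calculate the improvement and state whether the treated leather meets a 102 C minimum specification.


Improvement = 124 - 97 = 27 C
Spec check: 124 C >= 102 C? Yes


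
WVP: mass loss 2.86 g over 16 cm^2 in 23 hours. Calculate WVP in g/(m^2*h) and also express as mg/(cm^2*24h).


WVP = 77.72 g/(m^2*h)
Daily rate = 186.52 mg/(cm^2*24h)

WVP = 2.86 / (16 x 23) x 10000 = 77.72 g/(m^2*h)
Mass loss in mg = 2.86 x 1000 = 2860 mg
Per cm^2 per 24h in mg: 2860 x 24 / (16 x 23) = 68640 / 368 = 186.52 mg/(cm^2*24h)


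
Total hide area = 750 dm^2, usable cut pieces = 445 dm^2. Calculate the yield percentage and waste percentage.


Yield = 59.3%
Waste = 40.7%


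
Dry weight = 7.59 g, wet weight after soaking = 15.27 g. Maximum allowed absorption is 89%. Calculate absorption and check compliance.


WA = (15.27 - 7.59) / 7.59 x 100 = 101.2%
Maximum allowed: 89%
Compliant: No


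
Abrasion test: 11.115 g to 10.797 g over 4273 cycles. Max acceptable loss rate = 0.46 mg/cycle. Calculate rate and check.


Rate = 0.074 mg/cycle
Passes: Yes


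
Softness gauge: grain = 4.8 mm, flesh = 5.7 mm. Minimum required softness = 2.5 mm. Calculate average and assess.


Average = (4.8 + 5.7) / 2 = 5.25 mm
Minimum = 2.5 mm
Meets requirement: Yes


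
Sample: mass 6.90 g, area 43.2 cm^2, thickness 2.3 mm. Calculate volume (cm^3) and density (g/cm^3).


Thickness in cm = 2.3 / 10 = 0.23 cm
Volume = 43.2 x 0.23 = 9.936 cm^3
Density = 6.90 / 9.936 = 0.694 g/cm^3


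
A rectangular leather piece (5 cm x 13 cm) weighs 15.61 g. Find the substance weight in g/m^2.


Area = 5 x 13 = 65 cm^2
SW = 15.61 / 65 x 10000 = 2401.5 g/m^2


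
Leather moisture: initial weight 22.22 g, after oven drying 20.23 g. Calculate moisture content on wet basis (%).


9.0%

Moisture = 22.22 - 20.23 = 1.99 g
MC = 1.99 / 22.22 x 100 = 9.0%


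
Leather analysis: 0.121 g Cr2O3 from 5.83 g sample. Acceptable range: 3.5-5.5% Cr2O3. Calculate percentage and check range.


Cr2O3% = 0.121 / 5.83 x 100 = 2.08%
Acceptable range: 3.5 to 5.5%
Within range: No


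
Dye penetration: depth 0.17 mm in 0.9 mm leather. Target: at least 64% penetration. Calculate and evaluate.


Penetration = 18.9%
Meets target: No

Penetration = 0.17 / 0.9 x 100 = 18.9%
Target: 64%
Meets target: No


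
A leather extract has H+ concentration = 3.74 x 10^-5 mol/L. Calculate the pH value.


pH = -log10[H+]
pH = -log10(3.74 x 10^-5) = 4.43


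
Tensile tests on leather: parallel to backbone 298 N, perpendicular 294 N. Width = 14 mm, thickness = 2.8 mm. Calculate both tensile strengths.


Parallel = 7.60 N/mm^2
Perpendicular = 7.50 N/mm^2

Area = 14 x 2.8 = 39.2 mm^2
TS (parallel) = 298 / 39.2 = 7.60 N/mm^2
TS (perpendicular) = 294 / 39.2 = 7.50 N/mm^2


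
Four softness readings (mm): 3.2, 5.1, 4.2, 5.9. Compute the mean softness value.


Sum = 3.2 + 5.1 + 4.2 + 5.9
Mean = 18.4 / 4 = 4.60 mm


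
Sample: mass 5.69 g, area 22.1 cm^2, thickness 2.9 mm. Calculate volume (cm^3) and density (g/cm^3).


Thickness in cm = 2.9 / 10 = 0.29 cm
Volume = 22.1 x 0.29 = 6.409 cm^3
Density = 5.69 / 6.409 = 0.888 g/cm^3


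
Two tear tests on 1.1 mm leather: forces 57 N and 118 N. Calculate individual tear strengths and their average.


Tear 1 = 57 / 1.1 = 51.8 N/mm
Tear 2 = 118 / 1.1 = 107.3 N/mm
Average = (51.8 + 107.3) / 2 = 79.6 N/mm


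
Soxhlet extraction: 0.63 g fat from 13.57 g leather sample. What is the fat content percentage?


4.6%

Fat content = 0.63 / 13.57 x 100
Fat = 4.6%


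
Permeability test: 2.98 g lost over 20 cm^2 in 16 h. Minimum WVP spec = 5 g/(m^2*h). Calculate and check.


WVP = 93.13 g/(m^2*h)
Meets specification: Yes

WVP = 2.98 / (20 x 16) x 10000 = 93.13 g/(m^2*h)
Minimum: 5 g/(m^2*h)
Meets spec: Yes


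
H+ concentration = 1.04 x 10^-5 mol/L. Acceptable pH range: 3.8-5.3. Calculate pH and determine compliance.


pH = -log10(1.04 x 10^-5) = 4.98
Range: 3.8 to 5.3
Compliant: Yes


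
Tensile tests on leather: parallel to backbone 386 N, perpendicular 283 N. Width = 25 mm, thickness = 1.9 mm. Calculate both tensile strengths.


Parallel = 8.13 N/mm^2
Perpendicular = 5.96 N/mm^2

Area = 25 x 1.9 = 47.5 mm^2
TS (parallel) = 386 / 47.5 = 8.13 N/mm^2
TS (perpendicular) = 283 / 47.5 = 5.96 N/mm^2


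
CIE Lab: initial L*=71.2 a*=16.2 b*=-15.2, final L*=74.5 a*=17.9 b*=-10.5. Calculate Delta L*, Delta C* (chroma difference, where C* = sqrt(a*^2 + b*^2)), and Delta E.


Delta L* = 74.5 - 71.2 = 3.3
C1* = sqrt((16.2)^2 + (-15.2)^2) = 22.214
C2* = sqrt((17.9)^2 + (-10.5)^2) = 20.752
Delta C* = 20.752 - 22.214 = -1.46
Delta E = sqrt((3.3)^2 + (1.7)^2 + (4.7)^2) = 5.99


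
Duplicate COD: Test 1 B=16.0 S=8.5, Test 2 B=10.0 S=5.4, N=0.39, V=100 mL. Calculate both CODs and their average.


COD1 = (16.0 - 8.5) x 0.39 x 8000 / 100 = 234.0 mg/L
COD2 = (10.0 - 5.4) x 0.39 x 8000 / 100 = 143.5 mg/L
Average = (234.0 + 143.5) / 2 = 188.8 mg/L


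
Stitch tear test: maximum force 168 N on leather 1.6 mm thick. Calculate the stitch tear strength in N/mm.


105.0 N/mm

Stitch tear strength = force / thickness
STS = 168 / 1.6 = 105.0 N/mm


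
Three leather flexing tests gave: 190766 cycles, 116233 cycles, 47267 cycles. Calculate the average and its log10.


Average = 118089 cycles
log10 = 5.07

Average = (190766 + 116233 + 47267) / 3 = 118089 cycles
log10(118089) = 5.07


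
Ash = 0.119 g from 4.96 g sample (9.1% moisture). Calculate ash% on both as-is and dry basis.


As-is ash% = 0.119 / 4.96 x 100 = 2.40%
Dry mass = 4.96 x (100 - 9.1) / 100 = 4.50864 g
Dry-basis ash% = 0.119 / 4.50864 x 100 = 2.64%


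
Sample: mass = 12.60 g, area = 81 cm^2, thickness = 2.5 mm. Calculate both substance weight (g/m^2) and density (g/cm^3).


SW = 12.60 / 81 x 10000 = 1555.6 g/m^2
Volume = 81 x 2.5 / 10 = 20.25 cm^3
Density = 12.60 / 20.25 = 0.622 g/cm^3


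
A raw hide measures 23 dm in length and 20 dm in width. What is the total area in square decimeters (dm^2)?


460 dm^2


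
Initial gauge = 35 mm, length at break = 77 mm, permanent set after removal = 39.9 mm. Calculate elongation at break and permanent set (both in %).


Elongation at break = (77 - 35) / 35 x 100 = 120.0%
Permanent set = (39.9 - 35) / 35 x 100 = 14.0%


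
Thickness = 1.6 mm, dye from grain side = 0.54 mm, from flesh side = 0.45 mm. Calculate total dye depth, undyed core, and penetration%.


Total dyed = 0.54 + 0.45 = 0.99 mm
Undyed core = 1.6 - 0.99 = 0.61 mm
Penetration = 0.99 / 1.6 x 100 = 61.9%


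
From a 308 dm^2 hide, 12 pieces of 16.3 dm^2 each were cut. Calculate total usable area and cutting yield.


Usable area = 195.6 dm^2
Yield = 63.5%

Total usable = 12 x 16.3 = 195.6 dm^2
Yield = 195.6 / 308 x 100 = 63.5%


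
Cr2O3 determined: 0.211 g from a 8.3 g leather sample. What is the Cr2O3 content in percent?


Cr2O3% = 0.211 / 8.3 x 100
Cr2O3% = 2.54%


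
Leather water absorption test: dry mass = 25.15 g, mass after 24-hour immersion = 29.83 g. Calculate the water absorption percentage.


18.6%

Water absorbed = 29.83 - 25.15 = 4.68 g
WA% = 4.68 / 25.15 x 100 = 18.6%


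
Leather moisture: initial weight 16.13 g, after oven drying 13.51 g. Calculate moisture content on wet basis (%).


16.2%


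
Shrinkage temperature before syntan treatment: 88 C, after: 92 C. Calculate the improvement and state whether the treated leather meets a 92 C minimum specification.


Improvement = 92 - 88 = 4 C
Spec check: 92 C >= 92 C? Yes


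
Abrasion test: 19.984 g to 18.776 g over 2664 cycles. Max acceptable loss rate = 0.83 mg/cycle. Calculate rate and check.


Loss = 19.984 - 18.776 = 1.208 g
Rate = 1.208 g / 2664 cycles x 1000 = 0.453 mg/cycle
Max = 0.83 mg/cycle
Passes: Yes


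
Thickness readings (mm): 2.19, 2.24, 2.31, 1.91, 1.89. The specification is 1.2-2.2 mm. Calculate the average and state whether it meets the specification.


Sum = 10.54
Average = 10.54 / 5 = 2.11 mm
Specification range: 1.2 to 2.2 mm
Within spec: Yes


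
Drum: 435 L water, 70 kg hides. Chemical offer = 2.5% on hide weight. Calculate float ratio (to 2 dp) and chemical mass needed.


Float ratio = 435 / 70 = 6.21
Chemical = 70 x 2.5 / 100 = 1.75 kg


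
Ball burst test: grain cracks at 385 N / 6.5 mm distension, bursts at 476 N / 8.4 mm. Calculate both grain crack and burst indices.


Crack index = 59.2 N/mm
Burst index = 56.7 N/mm

Crack index = 385 / 6.5 = 59.2 N/mm
Burst index = 476 / 8.4 = 56.7 N/mm


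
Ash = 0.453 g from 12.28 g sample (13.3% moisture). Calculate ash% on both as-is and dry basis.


As-is ash% = 0.453 / 12.28 x 100 = 3.69%
Dry mass = 12.28 x (100 - 13.3) / 100 = 10.64676 g
Dry-basis ash% = 0.453 / 10.64676 x 100 = 4.25%


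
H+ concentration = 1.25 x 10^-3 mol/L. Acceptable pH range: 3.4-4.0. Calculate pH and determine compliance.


pH = -log10(1.25 x 10^-3) = 2.90
Range: 3.4 to 4.0
Compliant: No


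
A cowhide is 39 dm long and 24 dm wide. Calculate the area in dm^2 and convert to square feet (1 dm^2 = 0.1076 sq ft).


936 dm^2
100.71 sq ft

Area = 39 x 24 = 936 dm^2
Conversion: 936 x 0.1076 = 100.71 sq ft


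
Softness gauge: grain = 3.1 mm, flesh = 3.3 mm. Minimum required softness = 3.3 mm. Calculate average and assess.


Average softness = 3.20 mm
Meets requirement: No

Average = (3.1 + 3.3) / 2 = 3.20 mm
Minimum = 3.3 mm
Meets requirement: No


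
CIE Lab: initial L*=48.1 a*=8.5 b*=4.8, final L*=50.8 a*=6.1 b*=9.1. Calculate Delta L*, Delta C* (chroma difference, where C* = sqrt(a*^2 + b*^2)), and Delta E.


Delta L* = 2.7
Delta C* = 1.19
Delta E = 5.62

Delta L* = 50.8 - 48.1 = 2.7
C1* = sqrt((8.5)^2 + (4.8)^2) = 9.762
C2* = sqrt((6.1)^2 + (9.1)^2) = 10.955
Delta C* = 10.955 - 9.762 = 1.19
Delta E = sqrt((2.7)^2 + (-2.4)^2 + (4.3)^2) = 5.62


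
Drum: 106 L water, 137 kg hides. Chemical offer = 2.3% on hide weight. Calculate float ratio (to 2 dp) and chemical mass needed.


Float ratio = 106 / 137 = 0.77
Chemical = 137 x 2.3 / 100 = 3.151 kg


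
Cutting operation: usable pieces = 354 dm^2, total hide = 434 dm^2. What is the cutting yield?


81.6%


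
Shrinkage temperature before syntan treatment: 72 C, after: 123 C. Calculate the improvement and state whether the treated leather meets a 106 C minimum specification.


Improvement = 123 - 72 = 51 C
Spec check: 123 C >= 106 C? Yes


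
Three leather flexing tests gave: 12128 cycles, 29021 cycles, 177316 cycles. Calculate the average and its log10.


Average = (12128 + 29021 + 177316) / 3 = 72822 cycles
log10(72822) = 4.86


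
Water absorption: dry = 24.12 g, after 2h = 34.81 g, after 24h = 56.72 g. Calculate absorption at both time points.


WA (2h) = (34.81 - 24.12) / 24.12 x 100 = 44.3%
WA (24h) = (56.72 - 24.12) / 24.12 x 100 = 135.2%


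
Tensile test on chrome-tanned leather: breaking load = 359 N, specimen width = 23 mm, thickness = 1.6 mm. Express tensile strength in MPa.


9.76 MPa


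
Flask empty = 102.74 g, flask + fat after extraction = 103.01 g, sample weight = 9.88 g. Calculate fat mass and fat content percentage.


Fat mass = 0.27 g
Fat content = 2.7%

Fat mass = 103.01 - 102.74 = 0.27 g
Fat% = 0.27 / 9.88 x 100 = 2.7%


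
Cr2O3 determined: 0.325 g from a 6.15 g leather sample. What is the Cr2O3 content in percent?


5.28%


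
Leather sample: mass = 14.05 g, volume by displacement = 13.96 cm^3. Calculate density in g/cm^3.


Density = mass / volume
Density = 14.05 / 13.96 = 1.006 g/cm^3


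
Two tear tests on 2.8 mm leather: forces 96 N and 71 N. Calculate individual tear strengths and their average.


Tear 1 = 96 / 2.8 = 34.3 N/mm
Tear 2 = 71 / 2.8 = 25.4 N/mm
Average = (34.3 + 25.4) / 2 = 29.9 N/mm


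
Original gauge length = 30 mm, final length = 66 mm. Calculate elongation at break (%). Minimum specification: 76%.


Extension = 66 - 30 = 36 mm
Elongation = 36 / 30 x 100 = 120.0%
Minimum required: 76%
Meets specification: Yes


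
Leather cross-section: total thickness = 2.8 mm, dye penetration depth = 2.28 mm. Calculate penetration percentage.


Penetration% = 2.28 / 2.8 x 100
Penetration = 81.4%


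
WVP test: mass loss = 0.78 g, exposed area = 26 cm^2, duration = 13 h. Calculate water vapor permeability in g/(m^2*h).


WVP = mass_loss / (area x time) x 10000
WVP = 0.78 / (26 x 13) x 10000
WVP = 0.78 / 338 x 10000 = 23.08 g/(m^2*h)


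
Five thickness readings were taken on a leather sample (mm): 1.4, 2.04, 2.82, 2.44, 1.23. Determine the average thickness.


Sum = 1.4 + 2.04 + 2.82 + 2.44 + 1.23 = 9.93
Average = 9.93 / 5 = 1.99 mm


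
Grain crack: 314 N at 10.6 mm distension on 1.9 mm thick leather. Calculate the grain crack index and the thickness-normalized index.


Crack index = 314 / 10.6 = 29.6 N/mm
Normalized = 29.6 / 1.9 = 15.6 N/mm per mm


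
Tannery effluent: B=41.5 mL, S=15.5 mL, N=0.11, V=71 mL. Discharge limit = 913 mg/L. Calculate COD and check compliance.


COD = (41.5 - 15.5) x 0.11 x 8000 / 71 = 322.3 mg/L
Limit: 913 mg/L
Compliant: Yes


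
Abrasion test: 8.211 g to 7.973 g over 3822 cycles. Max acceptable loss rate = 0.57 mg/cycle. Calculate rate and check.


Loss = 8.211 - 7.973 = 0.238 g
Rate = 0.238 g / 3822 cycles x 1000 = 0.062 mg/cycle
Max = 0.57 mg/cycle
Passes: Yes


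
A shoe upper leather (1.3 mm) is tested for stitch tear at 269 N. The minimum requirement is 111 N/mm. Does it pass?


STS = 206.9 N/mm
Passes: Yes


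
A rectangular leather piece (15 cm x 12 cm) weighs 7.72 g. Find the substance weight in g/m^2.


428.9 g/m^2


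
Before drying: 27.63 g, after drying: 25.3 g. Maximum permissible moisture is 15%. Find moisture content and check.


MC = (27.63 - 25.3) / 27.63 x 100 = 8.4%
Maximum: 15%
Acceptable: Yes


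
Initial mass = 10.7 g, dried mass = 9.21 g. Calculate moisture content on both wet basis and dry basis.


Wet basis = 13.9%
Dry basis = 16.2%

Moisture lost = 10.7 - 9.21 = 1.49 g
Wet basis MC = 1.49 / 10.7 x 100 = 13.9%
Dry basis MC = 1.49 / 9.21 x 100 = 16.2%


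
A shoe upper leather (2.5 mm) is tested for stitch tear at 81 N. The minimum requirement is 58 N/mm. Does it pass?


STS = 81 / 2.5 = 32.4 N/mm
Minimum required: 58 N/mm
Passes: No


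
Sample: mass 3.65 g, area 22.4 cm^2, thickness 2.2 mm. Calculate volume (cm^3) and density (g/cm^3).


Thickness in cm = 2.2 / 10 = 0.22 cm
Volume = 22.4 x 0.22 = 4.928 cm^3
Density = 3.65 / 4.928 = 0.741 g/cm^3


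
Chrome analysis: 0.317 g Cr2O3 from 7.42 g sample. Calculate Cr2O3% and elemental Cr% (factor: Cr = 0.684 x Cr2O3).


Cr2O3 = 4.27%
Cr = 2.92%


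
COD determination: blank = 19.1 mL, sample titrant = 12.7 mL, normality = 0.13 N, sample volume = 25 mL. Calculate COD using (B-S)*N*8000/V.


266.2 mg/L

COD = (19.1 - 12.7) x 0.13 x 8000 / 25
COD = 6.4 x 0.13 x 8000 / 25
COD = 266.2 mg/L


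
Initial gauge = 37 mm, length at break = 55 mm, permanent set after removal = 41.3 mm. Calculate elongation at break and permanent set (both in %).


Elongation at break = (55 - 37) / 37 x 100 = 48.6%
Permanent set = (41.3 - 37) / 37 x 100 = 11.6%


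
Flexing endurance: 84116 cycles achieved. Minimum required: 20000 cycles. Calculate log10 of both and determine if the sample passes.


log10(84116) = 4.92
log10(20000) = 4.30
Passes: Yes


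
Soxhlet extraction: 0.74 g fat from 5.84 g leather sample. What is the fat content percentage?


Fat content = 0.74 / 5.84 x 100
Fat = 12.7%


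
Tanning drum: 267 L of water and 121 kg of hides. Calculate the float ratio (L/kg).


2.2


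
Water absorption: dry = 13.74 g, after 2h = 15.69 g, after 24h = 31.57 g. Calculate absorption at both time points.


2h absorption = 14.2%
24h absorption = 129.8%

WA (2h) = (15.69 - 13.74) / 13.74 x 100 = 14.2%
WA (24h) = (31.57 - 13.74) / 13.74 x 100 = 129.8%


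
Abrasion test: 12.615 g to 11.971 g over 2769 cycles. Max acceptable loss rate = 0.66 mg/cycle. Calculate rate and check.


Loss = 12.615 - 11.971 = 0.644 g
Rate = 0.644 g / 2769 cycles x 1000 = 0.233 mg/cycle
Max = 0.66 mg/cycle
Passes: Yes


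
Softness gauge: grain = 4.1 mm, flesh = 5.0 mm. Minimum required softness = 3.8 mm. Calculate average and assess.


Average = (4.1 + 5.0) / 2 = 4.55 mm
Minimum = 3.8 mm
Meets requirement: Yes


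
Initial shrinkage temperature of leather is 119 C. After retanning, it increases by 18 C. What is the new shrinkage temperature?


New Ts = 119 + 18 = 137 C


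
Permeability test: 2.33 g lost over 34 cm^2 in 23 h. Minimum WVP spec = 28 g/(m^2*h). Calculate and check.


WVP = 2.33 / (34 x 23) x 10000 = 29.80 g/(m^2*h)
Minimum: 28 g/(m^2*h)
Meets spec: Yes


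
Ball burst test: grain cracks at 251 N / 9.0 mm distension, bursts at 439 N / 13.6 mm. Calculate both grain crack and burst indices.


Crack index = 251 / 9.0 = 27.9 N/mm
Burst index = 439 / 13.6 = 32.3 N/mm


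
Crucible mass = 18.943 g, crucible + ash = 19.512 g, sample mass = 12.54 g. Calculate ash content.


Ash mass = 19.512 - 18.943 = 0.569 g
Ash% = 0.569 / 12.54 x 100 = 4.54%


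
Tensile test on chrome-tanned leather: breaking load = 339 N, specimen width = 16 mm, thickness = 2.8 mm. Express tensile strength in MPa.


7.57 MPa

Cross-section = 16 x 2.8 = 44.8 mm^2
TS = 339 / 44.8 = 7.57 MPa
(1 N/mm^2 = 1 MPa)


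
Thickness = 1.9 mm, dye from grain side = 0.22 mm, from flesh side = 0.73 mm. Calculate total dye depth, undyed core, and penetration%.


Total dyed = 0.95 mm
Undyed core = 0.95 mm
Penetration = 50.0%

Total dyed = 0.22 + 0.73 = 0.95 mm
Undyed core = 1.9 - 0.95 = 0.95 mm
Penetration = 0.95 / 1.9 x 100 = 50.0%


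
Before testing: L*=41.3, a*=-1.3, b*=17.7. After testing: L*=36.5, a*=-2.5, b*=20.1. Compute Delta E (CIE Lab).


Delta E = 5.50

dL = 36.5 - 41.3 = -4.8
da = -2.5 - (-1.3) = -1.2
db = 20.1 - 17.7 = 2.4
dE = sqrt((-4.8)^2 + (-1.2)^2 + (2.4)^2) = 5.50


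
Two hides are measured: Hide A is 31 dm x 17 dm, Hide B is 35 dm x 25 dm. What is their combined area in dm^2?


1402 dm^2

Hide A area = 31 x 17 = 527 dm^2
Hide B area = 35 x 25 = 875 dm^2
Total = 527 + 875 = 1402 dm^2


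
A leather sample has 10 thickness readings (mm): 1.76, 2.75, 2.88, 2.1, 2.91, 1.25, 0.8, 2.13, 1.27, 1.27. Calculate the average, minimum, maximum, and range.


Sum = 19.12
Average = 19.12 / 10 = 1.91 mm
Minimum = 0.8 mm
Maximum = 2.91 mm
Range = 2.91 - 0.8 = 2.11 mm


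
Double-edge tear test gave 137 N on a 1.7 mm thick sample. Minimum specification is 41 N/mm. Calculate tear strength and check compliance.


Tear strength = 137 / 1.7 = 80.6 N/mm
Required minimum = 41 N/mm
Compliant: Yes


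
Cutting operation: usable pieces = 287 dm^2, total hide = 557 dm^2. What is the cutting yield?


Yield = usable / total x 100
Yield = 287 / 557 x 100 = 51.5%


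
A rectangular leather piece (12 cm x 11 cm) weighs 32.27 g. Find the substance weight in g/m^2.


2444.7 g/m^2

Area = 12 x 11 = 132 cm^2
SW = 32.27 / 132 x 10000 = 2444.7 g/m^2


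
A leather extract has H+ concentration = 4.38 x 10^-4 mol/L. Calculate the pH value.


pH = 3.36


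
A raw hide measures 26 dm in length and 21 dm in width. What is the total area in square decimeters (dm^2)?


Area = length x width
Area = 26 x 21 = 546 dm^2


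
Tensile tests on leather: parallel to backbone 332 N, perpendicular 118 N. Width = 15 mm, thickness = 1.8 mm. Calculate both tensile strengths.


Parallel = 12.30 N/mm^2
Perpendicular = 4.37 N/mm^2

Area = 15 x 1.8 = 27.0 mm^2
TS (parallel) = 332 / 27.0 = 12.30 N/mm^2
TS (perpendicular) = 118 / 27.0 = 4.37 N/mm^2


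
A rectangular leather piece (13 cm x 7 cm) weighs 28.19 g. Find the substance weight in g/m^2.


Area = 13 x 7 = 91 cm^2
SW = 28.19 / 91 x 10000 = 3097.8 g/m^2


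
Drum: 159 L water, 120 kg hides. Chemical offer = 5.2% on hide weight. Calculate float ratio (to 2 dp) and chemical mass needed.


Float ratio = 159 / 120 = 1.33
Chemical = 120 x 5.2 / 100 = 6.24 kg


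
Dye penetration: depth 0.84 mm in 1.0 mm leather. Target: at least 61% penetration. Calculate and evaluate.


Penetration = 0.84 / 1.0 x 100 = 84.0%
Target: 61%
Meets target: Yes


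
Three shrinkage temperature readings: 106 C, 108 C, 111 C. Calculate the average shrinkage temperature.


Average = (106 + 108 + 111) / 3
Average = 325 / 3 = 108.3 C


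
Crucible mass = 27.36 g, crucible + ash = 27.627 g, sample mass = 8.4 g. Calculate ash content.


Ash mass = 0.267 g
Ash content = 3.18%

Ash mass = 27.627 - 27.36 = 0.267 g
Ash% = 0.267 / 8.4 x 100 = 3.18%


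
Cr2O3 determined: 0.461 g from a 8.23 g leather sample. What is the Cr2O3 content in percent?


Cr2O3% = 0.461 / 8.23 x 100
Cr2O3% = 5.60%


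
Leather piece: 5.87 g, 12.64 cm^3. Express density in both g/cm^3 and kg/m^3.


0.464 g/cm^3
464 kg/m^3


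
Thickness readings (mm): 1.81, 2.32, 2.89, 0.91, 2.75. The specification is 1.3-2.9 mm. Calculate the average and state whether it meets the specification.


Sum = 10.68
Average = 10.68 / 5 = 2.14 mm
Specification range: 1.3 to 2.9 mm
Within spec: Yes


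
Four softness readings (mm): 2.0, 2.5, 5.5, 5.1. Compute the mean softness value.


Sum = 2.0 + 2.5 + 5.5 + 5.1
Mean = 15.1 / 4 = 3.78 mm


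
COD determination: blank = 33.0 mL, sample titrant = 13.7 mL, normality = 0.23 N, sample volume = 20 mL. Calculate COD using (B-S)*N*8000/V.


1775.6 mg/L


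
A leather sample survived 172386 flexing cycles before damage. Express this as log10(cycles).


5.24

log10(172386) = 5.24


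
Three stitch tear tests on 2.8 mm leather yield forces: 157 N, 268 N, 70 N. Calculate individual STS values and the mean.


STS1 = 56.1 N/mm
STS2 = 95.7 N/mm
STS3 = 25.0 N/mm
Mean = 58.9 N/mm

STS1 = 157 / 2.8 = 56.1 N/mm
STS2 = 268 / 2.8 = 95.7 N/mm
STS3 = 70 / 2.8 = 25.0 N/mm
Mean = (56.1 + 95.7 + 25.0) / 3 = 58.9 N/mm


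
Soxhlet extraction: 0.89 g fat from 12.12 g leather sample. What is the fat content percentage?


7.3%

Fat content = 0.89 / 12.12 x 100
Fat = 7.3%


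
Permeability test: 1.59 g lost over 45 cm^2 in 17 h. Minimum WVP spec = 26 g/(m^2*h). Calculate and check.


WVP = 1.59 / (45 x 17) x 10000 = 20.78 g/(m^2*h)
Minimum: 26 g/(m^2*h)
Meets spec: No


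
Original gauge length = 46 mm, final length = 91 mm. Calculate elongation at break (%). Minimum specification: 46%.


Elongation = 97.8%
Meets spec: Yes

Extension = 91 - 46 = 45 mm
Elongation = 45 / 46 x 100 = 97.8%
Minimum required: 46%
Meets specification: Yes


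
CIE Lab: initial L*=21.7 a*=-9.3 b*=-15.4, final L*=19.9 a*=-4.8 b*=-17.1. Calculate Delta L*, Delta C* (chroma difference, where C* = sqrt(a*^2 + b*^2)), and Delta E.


Delta L* = 19.9 - 21.7 = -1.8
C1* = sqrt((-9.3)^2 + (-15.4)^2) = 17.990
C2* = sqrt((-4.8)^2 + (-17.1)^2) = 17.761
Delta C* = 17.761 - 17.990 = -0.23
Delta E = sqrt((-1.8)^2 + (4.5)^2 + (-1.7)^2) = 5.14


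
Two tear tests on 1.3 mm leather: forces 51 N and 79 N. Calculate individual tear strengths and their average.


Tear 1 = 39.2 N/mm
Tear 2 = 60.8 N/mm
Average = 50.0 N/mm


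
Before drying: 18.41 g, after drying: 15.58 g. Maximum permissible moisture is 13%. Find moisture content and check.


MC = (18.41 - 15.58) / 18.41 x 100 = 15.4%
Maximum: 13%
Acceptable: No


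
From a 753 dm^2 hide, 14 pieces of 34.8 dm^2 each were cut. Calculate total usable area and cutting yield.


Total usable = 14 x 34.8 = 487.2 dm^2
Yield = 487.2 / 753 x 100 = 64.7%


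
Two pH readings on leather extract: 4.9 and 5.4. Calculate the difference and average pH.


Difference = 0.5
Average pH = 5.15


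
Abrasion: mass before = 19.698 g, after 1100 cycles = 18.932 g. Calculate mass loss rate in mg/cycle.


0.696 mg/cycle

Mass loss = 19.698 - 18.932 = 0.766 g
Rate = 0.766 / 1100 x 1000 = 0.696 mg/cycle


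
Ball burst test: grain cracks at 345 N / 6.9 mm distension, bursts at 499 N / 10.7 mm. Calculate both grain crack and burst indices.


Crack index = 50.0 N/mm
Burst index = 46.6 N/mm

Crack index = 345 / 6.9 = 50.0 N/mm
Burst index = 499 / 10.7 = 46.6 N/mm


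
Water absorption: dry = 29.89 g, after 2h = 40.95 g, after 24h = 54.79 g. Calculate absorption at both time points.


2h absorption = 37.0%
24h absorption = 83.3%


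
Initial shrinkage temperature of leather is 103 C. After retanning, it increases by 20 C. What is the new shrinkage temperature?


New Ts = 103 + 20 = 123 C


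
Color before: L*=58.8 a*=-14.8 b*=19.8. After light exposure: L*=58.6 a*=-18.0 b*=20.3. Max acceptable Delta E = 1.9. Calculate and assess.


dL = -0.2, da = -3.2, db = 0.5
dE = sqrt((-0.2)^2 + (-3.2)^2 + (0.5)^2) = 3.24
Max = 1.9
Passes: No


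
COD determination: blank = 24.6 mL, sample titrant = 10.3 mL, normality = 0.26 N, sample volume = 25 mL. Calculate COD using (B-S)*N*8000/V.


1189.8 mg/L


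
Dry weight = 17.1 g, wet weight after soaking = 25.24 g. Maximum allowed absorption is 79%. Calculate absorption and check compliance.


WA = (25.24 - 17.1) / 17.1 x 100 = 47.6%
Maximum allowed: 79%
Compliant: Yes


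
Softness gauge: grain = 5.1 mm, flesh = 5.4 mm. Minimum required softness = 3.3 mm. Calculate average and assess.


Average = (5.1 + 5.4) / 2 = 5.25 mm
Minimum = 3.3 mm
Meets requirement: Yes


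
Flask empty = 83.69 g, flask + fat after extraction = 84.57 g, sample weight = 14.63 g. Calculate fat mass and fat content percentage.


Fat mass = 0.88 g
Fat content = 6.0%

Fat mass = 84.57 - 83.69 = 0.88 g
Fat% = 0.88 / 14.63 x 100 = 6.0%


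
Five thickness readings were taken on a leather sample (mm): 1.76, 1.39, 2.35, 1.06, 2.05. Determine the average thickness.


Sum = 1.76 + 1.39 + 2.35 + 1.06 + 2.05 = 8.61
Average = 8.61 / 5 = 1.72 mm


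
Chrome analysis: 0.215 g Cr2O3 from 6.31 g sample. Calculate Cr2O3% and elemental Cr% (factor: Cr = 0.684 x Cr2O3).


Cr2O3 = 3.41%
Cr = 2.33%

Cr2O3% = 0.215 / 6.31 x 100 = 3.41%
Cr% = 3.41 x 0.684 = 2.33%


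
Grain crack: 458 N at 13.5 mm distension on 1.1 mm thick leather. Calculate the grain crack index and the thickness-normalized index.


Crack index = 33.9 N/mm
Normalized index = 30.8 N/mm per mm


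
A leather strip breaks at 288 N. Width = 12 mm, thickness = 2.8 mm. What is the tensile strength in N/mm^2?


8.57 N/mm^2


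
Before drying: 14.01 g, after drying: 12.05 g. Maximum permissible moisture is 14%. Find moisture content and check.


MC = (14.01 - 12.05) / 14.01 x 100 = 14.0%
Maximum: 14%
Acceptable: Yes


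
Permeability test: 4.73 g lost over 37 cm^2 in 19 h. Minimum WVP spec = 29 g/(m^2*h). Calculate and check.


WVP = 4.73 / (37 x 19) x 10000 = 67.28 g/(m^2*h)
Minimum: 29 g/(m^2*h)
Meets spec: Yes


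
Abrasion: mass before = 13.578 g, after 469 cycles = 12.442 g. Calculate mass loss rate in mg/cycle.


Mass loss = 13.578 - 12.442 = 1.136 g
Rate = 1.136 / 469 x 1000 = 2.422 mg/cycle


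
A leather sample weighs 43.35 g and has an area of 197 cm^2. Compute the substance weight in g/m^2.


Substance weight = mass / area x 10000
SW = 43.35 / 197 x 10000
SW = 2200.5 g/m^2


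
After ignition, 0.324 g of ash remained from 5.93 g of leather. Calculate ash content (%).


Ash% = 0.324 / 5.93 x 100
Ash% = 5.46%


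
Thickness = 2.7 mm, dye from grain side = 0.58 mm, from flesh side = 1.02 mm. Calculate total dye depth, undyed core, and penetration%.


Total dyed = 1.60 mm
Undyed core = 1.10 mm
Penetration = 59.3%

Total dyed = 0.58 + 1.02 = 1.60 mm
Undyed core = 2.7 - 1.60 = 1.10 mm
Penetration = 1.60 / 2.7 x 100 = 59.3%


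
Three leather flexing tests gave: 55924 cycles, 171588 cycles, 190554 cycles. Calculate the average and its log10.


Average = 139355 cycles
log10 = 5.14

Average = (55924 + 171588 + 190554) / 3 = 139355 cycles
log10(139355) = 5.14


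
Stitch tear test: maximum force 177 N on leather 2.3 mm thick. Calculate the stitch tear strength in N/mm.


Stitch tear strength = force / thickness
STS = 177 / 2.3 = 77.0 N/mm


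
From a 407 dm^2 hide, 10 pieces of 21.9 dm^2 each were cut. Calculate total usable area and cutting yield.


Total usable = 10 x 21.9 = 219.0 dm^2
Yield = 219.0 / 407 x 100 = 53.8%


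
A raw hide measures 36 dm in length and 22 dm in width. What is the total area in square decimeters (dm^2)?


Area = length x width
Area = 36 x 22 = 792 dm^2


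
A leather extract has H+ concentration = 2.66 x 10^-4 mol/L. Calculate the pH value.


pH = 3.58

pH = -log10[H+]
pH = -log10(2.66 x 10^-4) = 3.58


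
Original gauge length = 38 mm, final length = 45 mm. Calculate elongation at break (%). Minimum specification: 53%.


Elongation = 18.4%
Meets spec: No


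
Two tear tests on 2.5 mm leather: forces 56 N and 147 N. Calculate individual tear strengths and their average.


Tear 1 = 22.4 N/mm
Tear 2 = 58.8 N/mm
Average = 40.6 N/mm

Tear 1 = 56 / 2.5 = 22.4 N/mm
Tear 2 = 147 / 2.5 = 58.8 N/mm
Average = (22.4 + 58.8) / 2 = 40.6 N/mm


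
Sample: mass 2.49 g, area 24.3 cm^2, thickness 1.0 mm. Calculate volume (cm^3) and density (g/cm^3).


Thickness in cm = 1.0 / 10 = 0.10 cm
Volume = 24.3 x 0.10 = 2.430 cm^3
Density = 2.49 / 2.430 = 1.025 g/cm^3


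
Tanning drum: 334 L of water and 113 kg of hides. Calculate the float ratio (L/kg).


3.0

Float ratio = water / hide weight
Ratio = 334 / 113 = 3.0


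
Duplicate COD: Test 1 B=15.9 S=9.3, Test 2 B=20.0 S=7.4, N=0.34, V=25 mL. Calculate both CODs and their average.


COD1 = 718.1 mg/L
COD2 = 1370.9 mg/L
Average = 1044.5 mg/L


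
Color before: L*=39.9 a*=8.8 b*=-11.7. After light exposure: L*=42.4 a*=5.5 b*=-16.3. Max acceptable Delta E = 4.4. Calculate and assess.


dL = 2.5, da = -3.3, db = -4.6
dE = sqrt((2.5)^2 + (-3.3)^2 + (-4.6)^2) = 6.19
Max = 4.4
Passes: No


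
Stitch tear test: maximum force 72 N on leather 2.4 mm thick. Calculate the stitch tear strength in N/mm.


30.0 N/mm

Stitch tear strength = force / thickness
STS = 72 / 2.4 = 30.0 N/mm


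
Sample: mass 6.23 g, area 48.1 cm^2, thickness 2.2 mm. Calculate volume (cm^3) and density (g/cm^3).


Thickness in cm = 2.2 / 10 = 0.22 cm
Volume = 48.1 x 0.22 = 10.582 cm^3
Density = 6.23 / 10.582 = 0.589 g/cm^3


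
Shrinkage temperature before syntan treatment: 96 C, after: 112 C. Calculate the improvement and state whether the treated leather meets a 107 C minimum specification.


Improvement = 16 C
Meets 107 C spec: Yes


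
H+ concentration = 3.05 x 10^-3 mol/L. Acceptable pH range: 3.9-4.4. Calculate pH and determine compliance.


pH = 2.52
Compliant: No

pH = -log10(3.05 x 10^-3) = 2.52
Range: 3.9 to 4.4
Compliant: No


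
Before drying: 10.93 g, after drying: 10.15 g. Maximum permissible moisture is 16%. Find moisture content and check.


Moisture content = 7.1%
Acceptable: Yes


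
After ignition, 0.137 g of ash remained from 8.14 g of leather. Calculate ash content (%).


Ash% = 0.137 / 8.14 x 100
Ash% = 1.68%


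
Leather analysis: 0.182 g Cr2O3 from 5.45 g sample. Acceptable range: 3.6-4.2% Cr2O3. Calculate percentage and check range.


Cr2O3% = 0.182 / 5.45 x 100 = 3.34%
Acceptable range: 3.6 to 4.2%
Within range: No


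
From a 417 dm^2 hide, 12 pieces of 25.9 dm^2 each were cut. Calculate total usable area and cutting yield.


Total usable = 12 x 25.9 = 310.8 dm^2
Yield = 310.8 / 417 x 100 = 74.5%


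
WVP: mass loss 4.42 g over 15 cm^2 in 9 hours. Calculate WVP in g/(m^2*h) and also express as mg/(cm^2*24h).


WVP = 4.42 / (15 x 9) x 10000 = 327.41 g/(m^2*h)
Mass loss in mg = 4.42 x 1000 = 4420 mg
Per cm^2 per 24h in mg: 4420 x 24 / (15 x 9) = 106080 / 135 = 785.78 mg/(cm^2*24h)


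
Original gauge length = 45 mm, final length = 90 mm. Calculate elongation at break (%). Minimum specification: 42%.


Extension = 90 - 45 = 45 mm
Elongation = 45 / 45 x 100 = 100.0%
Minimum required: 42%
Meets specification: Yes


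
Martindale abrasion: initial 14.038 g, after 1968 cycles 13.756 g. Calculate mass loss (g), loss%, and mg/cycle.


Mass loss = 0.282 g
Loss = 2.01%
Rate = 0.143 mg/cycle

Loss = 14.038 - 13.756 = 0.282 g
Loss% = 0.282 / 14.038 x 100 = 2.01%
Rate = 0.282 / 1968 x 1000 = 0.143 mg/cycle


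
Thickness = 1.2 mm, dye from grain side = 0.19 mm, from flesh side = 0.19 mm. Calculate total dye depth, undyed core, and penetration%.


Total dyed = 0.38 mm
Undyed core = 0.82 mm
Penetration = 31.7%

Total dyed = 0.19 + 0.19 = 0.38 mm
Undyed core = 1.2 - 0.38 = 0.82 mm
Penetration = 0.38 / 1.2 x 100 = 31.7%


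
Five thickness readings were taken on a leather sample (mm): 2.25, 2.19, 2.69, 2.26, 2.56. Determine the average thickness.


2.39 mm

Sum = 2.25 + 2.19 + 2.69 + 2.26 + 2.56 = 11.95
Average = 11.95 / 5 = 2.39 mm


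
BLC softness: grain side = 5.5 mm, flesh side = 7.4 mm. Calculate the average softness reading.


6.45 mm


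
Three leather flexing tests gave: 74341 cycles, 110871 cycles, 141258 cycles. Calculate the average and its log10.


Average = 108823 cycles
log10 = 5.04

Average = (74341 + 110871 + 141258) / 3 = 108823 cycles
log10(108823) = 5.04


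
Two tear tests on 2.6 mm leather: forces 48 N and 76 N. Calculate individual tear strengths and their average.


Tear 1 = 18.5 N/mm
Tear 2 = 29.2 N/mm
Average = 23.9 N/mm


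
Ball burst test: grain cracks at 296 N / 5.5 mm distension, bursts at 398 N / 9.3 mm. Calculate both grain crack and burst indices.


Crack index = 296 / 5.5 = 53.8 N/mm
Burst index = 398 / 9.3 = 42.8 N/mm


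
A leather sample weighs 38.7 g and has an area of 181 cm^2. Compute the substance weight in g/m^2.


2138.1 g/m^2

Substance weight = mass / area x 10000
SW = 38.7 / 181 x 10000
SW = 2138.1 g/m^2


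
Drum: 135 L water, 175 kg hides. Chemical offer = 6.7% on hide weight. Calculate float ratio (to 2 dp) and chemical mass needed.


Float ratio = 0.77
Chemical needed = 11.725 kg


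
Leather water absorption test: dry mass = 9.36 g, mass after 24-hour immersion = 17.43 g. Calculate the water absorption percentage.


86.2%

Water absorbed = 17.43 - 9.36 = 8.07 g
WA% = 8.07 / 9.36 x 100 = 86.2%
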